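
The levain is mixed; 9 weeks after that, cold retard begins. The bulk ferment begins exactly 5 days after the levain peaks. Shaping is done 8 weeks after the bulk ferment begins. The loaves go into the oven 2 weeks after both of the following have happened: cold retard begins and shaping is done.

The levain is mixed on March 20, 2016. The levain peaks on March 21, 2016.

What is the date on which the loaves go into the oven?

The levain is mixed: Mar 20, 2016.
Cold retard begins: Mar 20, 2016 + 9 weeks = May 22, 2016.
The levain peaks: Mar 21, 2016.
The bulk ferment begins: Mar 21, 2016 + 5 days = Mar 26, 2016.
Shaping is done: Mar 26, 2016 + 8 weeks = May 21, 2016.
Both prerequisites met — cold retard begins (May 22, 2016), shaping is done (May 21, 2016); the later is May 22, 2016.
The loaves go into the oven: May 22, 2016 + 2 weeks = Jun 5, 2016.

June 5, 2016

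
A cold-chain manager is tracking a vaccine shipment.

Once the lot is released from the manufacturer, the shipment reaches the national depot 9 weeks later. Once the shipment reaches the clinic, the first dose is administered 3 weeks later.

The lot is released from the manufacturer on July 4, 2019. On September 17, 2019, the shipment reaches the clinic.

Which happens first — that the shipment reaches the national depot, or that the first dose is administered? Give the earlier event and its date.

The lot is released from the manufacturer: Jul 4, 2019.
The shipment reaches the national depot: Jul 4, 2019 + 9 weeks = Sep 5, 2019.
The shipment reaches the clinic: Sep 17, 2019.
The first dose is administered: Sep 17, 2019 + 3 weeks = Oct 8, 2019.
Comparing: the shipment reaches the national depot on Sep 5, 2019 vs the first dose is administered on Oct 8, 2019. Earlier: the shipment reaches the national depot.

The shipment reaches the national depot — September 5, 2019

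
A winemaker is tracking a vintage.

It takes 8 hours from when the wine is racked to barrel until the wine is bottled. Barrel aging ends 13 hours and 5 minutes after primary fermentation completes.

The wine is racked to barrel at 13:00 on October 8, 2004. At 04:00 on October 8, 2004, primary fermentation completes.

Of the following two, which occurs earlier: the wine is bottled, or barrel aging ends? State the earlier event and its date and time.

Barrel aging ends — 17:05 on October 8, 2004

The wine is racked to barrel: 13:00 Oct 8, 2004.
The wine is bottled: 13:00 Oct 8, 2004 + 8h = 21:00 Oct 8, 2004.
Primary fermentation completes: 04:00 Oct 8, 2004.
Barrel aging ends: 04:00 Oct 8, 2004 + 13h05m = 17:05 Oct 8, 2004.
Comparing: the wine is bottled at 21:00 Oct 8, 2004 vs barrel aging ends at 17:05 Oct 8, 2004. Earlier: barrel aging ends.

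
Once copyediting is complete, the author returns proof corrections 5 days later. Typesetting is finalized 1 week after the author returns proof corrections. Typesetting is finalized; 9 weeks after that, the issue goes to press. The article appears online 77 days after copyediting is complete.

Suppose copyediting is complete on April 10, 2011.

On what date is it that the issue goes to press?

Copyediting is complete: Apr 10, 2011.
The author returns proof corrections: Apr 10, 2011 + 5 days = Apr 15, 2011.
Typesetting is finalized: Apr 15, 2011 + 1 week = Apr 22, 2011.
The issue goes to press: Apr 22, 2011 + 9 weeks = Jun 24, 2011.

June 24, 2011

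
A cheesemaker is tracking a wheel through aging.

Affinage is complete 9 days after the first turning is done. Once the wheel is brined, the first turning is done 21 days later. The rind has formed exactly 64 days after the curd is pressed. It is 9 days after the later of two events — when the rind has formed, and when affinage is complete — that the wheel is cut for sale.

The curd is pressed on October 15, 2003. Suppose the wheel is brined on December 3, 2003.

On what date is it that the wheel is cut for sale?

January 11, 2004

The curd is pressed: Oct 15, 2003.
The rind has formed: Oct 15, 2003 + 64 days = Dec 18, 2003.
The wheel is brined: Dec 3, 2003.
The first turning is done: Dec 3, 2003 + 21 days = Dec 24, 2003.
Affinage is complete: Dec 24, 2003 + 9 days = Jan 2, 2004.
Both prerequisites met — the rind has formed (Dec 18, 2003), affinage is complete (Jan 2, 2004); the later is Jan 2, 2004.
The wheel is cut for sale: Jan 2, 2004 + 9 days = Jan 11, 2004.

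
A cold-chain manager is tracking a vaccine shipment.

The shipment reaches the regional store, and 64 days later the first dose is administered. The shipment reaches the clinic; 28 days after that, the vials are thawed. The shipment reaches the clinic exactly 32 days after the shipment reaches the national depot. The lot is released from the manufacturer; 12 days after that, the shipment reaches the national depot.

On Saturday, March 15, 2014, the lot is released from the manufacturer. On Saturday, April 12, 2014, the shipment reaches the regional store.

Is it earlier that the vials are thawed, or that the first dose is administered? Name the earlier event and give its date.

The vials are thawed — Monday, May 26, 2014

The lot is released from the manufacturer: Mar 15, 2014.
The shipment reaches the national depot: Mar 15, 2014 + 12 days = Mar 27, 2014.
The shipment reaches the clinic: Mar 27, 2014 + 32 days = Apr 28, 2014.
The vials are thawed: Apr 28, 2014 + 28 days = May 26, 2014.
The shipment reaches the regional store: Apr 12, 2014.
The first dose is administered: Apr 12, 2014 + 64 days = Jun 15, 2014.
Comparing: the vials are thawed on May 26, 2014 vs the first dose is administered on Jun 15, 2014. Earlier: the vials are thawed.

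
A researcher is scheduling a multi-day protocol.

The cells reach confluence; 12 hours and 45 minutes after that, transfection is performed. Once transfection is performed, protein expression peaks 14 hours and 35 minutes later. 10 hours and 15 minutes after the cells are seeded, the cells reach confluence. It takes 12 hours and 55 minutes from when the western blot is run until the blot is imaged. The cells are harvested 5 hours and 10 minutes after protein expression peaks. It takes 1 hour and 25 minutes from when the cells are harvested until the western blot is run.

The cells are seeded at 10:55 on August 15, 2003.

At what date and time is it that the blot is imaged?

The cells are seeded: 10:55 Aug 15, 2003.
The cells reach confluence: 10:55 Aug 15, 2003 + 10h15m = 21:10 Aug 15, 2003.
Transfection is performed: 21:10 Aug 15, 2003 + 12h45m = 09:55 Aug 16, 2003.
Protein expression peaks: 09:55 Aug 16, 2003 + 14h35m = 00:30 Aug 17, 2003.
The cells are harvested: 00:30 Aug 17, 2003 + 5h10m = 05:40 Aug 17, 2003.
The western blot is run: 05:40 Aug 17, 2003 + 1h25m = 07:05 Aug 17, 2003.
The blot is imaged: 07:05 Aug 17, 2003 + 12h55m = 20:00 Aug 17, 2003.

20:00 on August 17, 2003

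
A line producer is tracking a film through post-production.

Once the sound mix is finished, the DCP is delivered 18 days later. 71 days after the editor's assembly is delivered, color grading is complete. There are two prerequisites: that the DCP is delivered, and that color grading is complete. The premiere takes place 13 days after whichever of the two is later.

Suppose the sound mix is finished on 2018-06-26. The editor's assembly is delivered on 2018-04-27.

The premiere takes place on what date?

2018-07-27

The sound mix is finished: Jun 26, 2018.
The DCP is delivered: Jun 26, 2018 + 18 days = Jul 14, 2018.
The editor's assembly is delivered: Apr 27, 2018.
Color grading is complete: Apr 27, 2018 + 71 days = Jul 7, 2018.
Both prerequisites met — the DCP is delivered (Jul 14, 2018), color grading is complete (Jul 7, 2018); the later is Jul 14, 2018.
The premiere takes place: Jul 14, 2018 + 13 days = Jul 27, 2018.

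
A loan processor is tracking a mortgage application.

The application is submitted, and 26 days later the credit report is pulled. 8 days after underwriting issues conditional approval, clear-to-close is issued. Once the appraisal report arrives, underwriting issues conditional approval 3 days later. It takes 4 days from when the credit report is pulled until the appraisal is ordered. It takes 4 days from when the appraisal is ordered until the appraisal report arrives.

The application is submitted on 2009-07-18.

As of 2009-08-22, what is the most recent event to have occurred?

The application is submitted: Jul 18, 2009.
The credit report is pulled: Jul 18, 2009 + 26 days = Aug 13, 2009.
The appraisal is ordered: Aug 13, 2009 + 4 days = Aug 17, 2009.
The appraisal report arrives: Aug 17, 2009 + 4 days = Aug 21, 2009.
Underwriting issues conditional approval: Aug 21, 2009 + 3 days = Aug 24, 2009.
Clear-to-close is issued: Aug 24, 2009 + 8 days = Sep 1, 2009.
Aug 22, 2009 falls between when the appraisal report arrives (Aug 21, 2009) and when underwriting issues conditional approval (Aug 24, 2009).

The appraisal report arrives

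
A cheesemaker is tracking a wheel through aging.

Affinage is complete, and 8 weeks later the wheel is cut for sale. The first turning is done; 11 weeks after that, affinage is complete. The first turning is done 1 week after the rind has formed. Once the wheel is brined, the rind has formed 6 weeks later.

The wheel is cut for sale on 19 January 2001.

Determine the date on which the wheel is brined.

The wheel is cut for sale: Jan 19, 2001.
Affinage is complete: Jan 19, 2001 − 8 weeks = Nov 24, 2000.
The first turning is done: Nov 24, 2000 − 11 weeks = Sep 8, 2000.
The rind has formed: Sep 8, 2000 − 1 week = Sep 1, 2000.
The wheel is brined: Sep 1, 2000 − 6 weeks = Jul 21, 2000.

21 July 2000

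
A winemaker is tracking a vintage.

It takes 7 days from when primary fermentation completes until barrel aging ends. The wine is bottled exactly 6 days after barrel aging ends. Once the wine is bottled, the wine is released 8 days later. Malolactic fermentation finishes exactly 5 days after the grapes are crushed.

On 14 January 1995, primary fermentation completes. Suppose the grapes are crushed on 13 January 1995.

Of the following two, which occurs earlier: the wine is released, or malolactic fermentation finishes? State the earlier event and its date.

Malolactic fermentation finishes — 18 January 1995

Primary fermentation completes: Jan 14, 1995.
Barrel aging ends: Jan 14, 1995 + 7 days = Jan 21, 1995.
The wine is bottled: Jan 21, 1995 + 6 days = Jan 27, 1995.
The wine is released: Jan 27, 1995 + 8 days = Feb 4, 1995.
The grapes are crushed: Jan 13, 1995.
Malolactic fermentation finishes: Jan 13, 1995 + 5 days = Jan 18, 1995.
Comparing: the wine is released on Feb 4, 1995 vs malolactic fermentation finishes on Jan 18, 1995. Earlier: malolactic fermentation finishes.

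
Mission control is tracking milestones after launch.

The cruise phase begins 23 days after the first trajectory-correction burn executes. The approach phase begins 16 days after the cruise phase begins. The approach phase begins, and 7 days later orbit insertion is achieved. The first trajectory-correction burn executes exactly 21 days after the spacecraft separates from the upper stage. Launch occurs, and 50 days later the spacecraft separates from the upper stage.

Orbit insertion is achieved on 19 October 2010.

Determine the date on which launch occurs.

24 June 2010

Orbit insertion is achieved: Oct 19, 2010.
The approach phase begins: Oct 19, 2010 − 7 days = Oct 12, 2010.
The cruise phase begins: Oct 12, 2010 − 16 days = Sep 26, 2010.
The first trajectory-correction burn executes: Sep 26, 2010 − 23 days = Sep 3, 2010.
The spacecraft separates from the upper stage: Sep 3, 2010 − 21 days = Aug 13, 2010.
Launch occurs: Aug 13, 2010 − 50 days = Jun 24, 2010.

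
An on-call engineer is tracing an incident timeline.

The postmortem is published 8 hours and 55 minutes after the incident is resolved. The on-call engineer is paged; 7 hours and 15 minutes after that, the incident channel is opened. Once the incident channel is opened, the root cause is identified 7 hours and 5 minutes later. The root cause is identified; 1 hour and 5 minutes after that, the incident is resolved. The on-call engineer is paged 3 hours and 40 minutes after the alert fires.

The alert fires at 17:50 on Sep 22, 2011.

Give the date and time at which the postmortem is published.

21:50 on Sep 23, 2011

The alert fires: 17:50 Sep 22, 2011.
The on-call engineer is paged: 17:50 Sep 22, 2011 + 3h40m = 21:30 Sep 22, 2011.
The incident channel is opened: 21:30 Sep 22, 2011 + 7h15m = 04:45 Sep 23, 2011.
The root cause is identified: 04:45 Sep 23, 2011 + 7h05m = 11:50 Sep 23, 2011.
The incident is resolved: 11:50 Sep 23, 2011 + 1h05m = 12:55 Sep 23, 2011.
The postmortem is published: 12:55 Sep 23, 2011 + 8h55m = 21:50 Sep 23, 2011.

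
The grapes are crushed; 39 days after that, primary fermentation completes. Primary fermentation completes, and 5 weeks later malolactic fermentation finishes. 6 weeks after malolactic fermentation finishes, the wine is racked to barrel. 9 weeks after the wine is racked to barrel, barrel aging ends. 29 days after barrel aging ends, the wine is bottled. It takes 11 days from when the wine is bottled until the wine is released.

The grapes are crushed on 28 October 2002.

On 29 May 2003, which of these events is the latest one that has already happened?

The wine is bottled

The grapes are crushed: Oct 28, 2002.
Primary fermentation completes: Oct 28, 2002 + 39 days = Dec 6, 2002.
Malolactic fermentation finishes: Dec 6, 2002 + 5 weeks = Jan 10, 2003.
The wine is racked to barrel: Jan 10, 2003 + 6 weeks = Feb 21, 2003.
Barrel aging ends: Feb 21, 2003 + 9 weeks = Apr 25, 2003.
The wine is bottled: Apr 25, 2003 + 29 days = May 24, 2003.
The wine is released: May 24, 2003 + 11 days = Jun 4, 2003.
May 29, 2003 falls between when the wine is bottled (May 24, 2003) and when the wine is released (Jun 4, 2003).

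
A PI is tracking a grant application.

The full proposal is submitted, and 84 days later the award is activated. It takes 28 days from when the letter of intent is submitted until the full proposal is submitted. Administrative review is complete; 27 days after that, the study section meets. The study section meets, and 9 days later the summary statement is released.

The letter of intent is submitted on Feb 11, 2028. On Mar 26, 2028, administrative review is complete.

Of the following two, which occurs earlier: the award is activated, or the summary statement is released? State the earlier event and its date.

The letter of intent is submitted: Feb 11, 2028.
The full proposal is submitted: Feb 11, 2028 + 28 days = Mar 10, 2028.
The award is activated: Mar 10, 2028 + 84 days = Jun 2, 2028.
Administrative review is complete: Mar 26, 2028.
The study section meets: Mar 26, 2028 + 27 days = Apr 22, 2028.
The summary statement is released: Apr 22, 2028 + 9 days = May 1, 2028.
Comparing: the award is activated on Jun 2, 2028 vs the summary statement is released on May 1, 2028. Earlier: the summary statement is released.

The summary statement is released — May 1, 2028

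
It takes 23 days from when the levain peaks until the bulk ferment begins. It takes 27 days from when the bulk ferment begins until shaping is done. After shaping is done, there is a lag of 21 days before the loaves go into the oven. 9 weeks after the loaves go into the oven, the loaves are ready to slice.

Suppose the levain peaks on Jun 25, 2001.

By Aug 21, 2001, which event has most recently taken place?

The levain peaks: Jun 25, 2001.
The bulk ferment begins: Jun 25, 2001 + 23 days = Jul 18, 2001.
Shaping is done: Jul 18, 2001 + 27 days = Aug 14, 2001.
The loaves go into the oven: Aug 14, 2001 + 21 days = Sep 4, 2001.
The loaves are ready to slice: Sep 4, 2001 + 9 weeks = Nov 6, 2001.
Aug 21, 2001 falls between when shaping is done (Aug 14, 2001) and when the loaves go into the oven (Sep 4, 2001).

Shaping is done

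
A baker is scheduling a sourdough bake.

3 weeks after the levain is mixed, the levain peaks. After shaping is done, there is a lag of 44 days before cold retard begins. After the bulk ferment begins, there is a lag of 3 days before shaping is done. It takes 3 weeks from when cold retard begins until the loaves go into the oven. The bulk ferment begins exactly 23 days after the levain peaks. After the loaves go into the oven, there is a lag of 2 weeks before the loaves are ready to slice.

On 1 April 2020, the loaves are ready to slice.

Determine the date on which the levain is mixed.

27 November 2019

The loaves are ready to slice: Apr 1, 2020.
The loaves go into the oven: Apr 1, 2020 − 2 weeks = Mar 18, 2020.
Cold retard begins: Mar 18, 2020 − 3 weeks = Feb 26, 2020.
Shaping is done: Feb 26, 2020 − 44 days = Jan 13, 2020.
The bulk ferment begins: Jan 13, 2020 − 3 days = Jan 10, 2020.
The levain peaks: Jan 10, 2020 − 23 days = Dec 18, 2019.
The levain is mixed: Dec 18, 2019 − 3 weeks = Nov 27, 2019.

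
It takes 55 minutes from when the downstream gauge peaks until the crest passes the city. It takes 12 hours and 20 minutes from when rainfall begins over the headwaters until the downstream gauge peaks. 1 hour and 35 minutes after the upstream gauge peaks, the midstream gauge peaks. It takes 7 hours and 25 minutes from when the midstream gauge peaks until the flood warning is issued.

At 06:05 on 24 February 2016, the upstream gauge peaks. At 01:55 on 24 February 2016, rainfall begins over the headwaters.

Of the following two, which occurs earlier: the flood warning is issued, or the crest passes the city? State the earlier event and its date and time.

The upstream gauge peaks: 06:05 Feb 24, 2016.
The midstream gauge peaks: 06:05 Feb 24, 2016 + 1h35m = 07:40 Feb 24, 2016.
The flood warning is issued: 07:40 Feb 24, 2016 + 7h25m = 15:05 Feb 24, 2016.
Rainfall begins over the headwaters: 01:55 Feb 24, 2016.
The downstream gauge peaks: 01:55 Feb 24, 2016 + 12h20m = 14:15 Feb 24, 2016.
The crest passes the city: 14:15 Feb 24, 2016 + 55m = 15:10 Feb 24, 2016.
Comparing: the flood warning is issued at 15:05 Feb 24, 2016 vs the crest passes the city at 15:10 Feb 24, 2016. Earlier: the flood warning is issued.

The flood warning is issued — 15:05 on 24 February 2016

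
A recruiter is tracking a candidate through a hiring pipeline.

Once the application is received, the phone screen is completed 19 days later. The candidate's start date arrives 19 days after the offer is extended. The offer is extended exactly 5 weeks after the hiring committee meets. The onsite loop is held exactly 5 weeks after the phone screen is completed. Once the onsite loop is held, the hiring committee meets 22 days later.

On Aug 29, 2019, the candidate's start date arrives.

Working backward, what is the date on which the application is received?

Apr 21, 2019

The candidate's start date arrives: Aug 29, 2019.
The offer is extended: Aug 29, 2019 − 19 days = Aug 10, 2019.
The hiring committee meets: Aug 10, 2019 − 5 weeks = Jul 6, 2019.
The onsite loop is held: Jul 6, 2019 − 22 days = Jun 14, 2019.
The phone screen is completed: Jun 14, 2019 − 5 weeks = May 10, 2019.
The application is received: May 10, 2019 − 19 days = Apr 21, 2019.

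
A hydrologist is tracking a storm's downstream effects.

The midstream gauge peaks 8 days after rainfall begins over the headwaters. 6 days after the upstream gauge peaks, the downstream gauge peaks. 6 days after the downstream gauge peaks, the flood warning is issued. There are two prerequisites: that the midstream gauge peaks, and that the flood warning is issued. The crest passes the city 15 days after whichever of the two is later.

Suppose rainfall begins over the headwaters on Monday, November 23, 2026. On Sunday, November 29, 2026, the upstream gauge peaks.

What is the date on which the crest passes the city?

Saturday, December 26, 2026

Rainfall begins over the headwaters: Nov 23, 2026.
The midstream gauge peaks: Nov 23, 2026 + 8 days = Dec 1, 2026.
The upstream gauge peaks: Nov 29, 2026.
The downstream gauge peaks: Nov 29, 2026 + 6 days = Dec 5, 2026.
The flood warning is issued: Dec 5, 2026 + 6 days = Dec 11, 2026.
Both prerequisites met — the midstream gauge peaks (Dec 1, 2026), the flood warning is issued (Dec 11, 2026); the later is Dec 11, 2026.
The crest passes the city: Dec 11, 2026 + 15 days = Dec 26, 2026.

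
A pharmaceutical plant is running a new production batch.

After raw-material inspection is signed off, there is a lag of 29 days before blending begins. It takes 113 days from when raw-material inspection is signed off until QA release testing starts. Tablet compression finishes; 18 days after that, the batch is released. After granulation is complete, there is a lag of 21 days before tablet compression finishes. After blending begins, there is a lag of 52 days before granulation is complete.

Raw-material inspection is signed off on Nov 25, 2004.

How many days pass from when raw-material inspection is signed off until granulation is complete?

Causal path: raw-material inspection is signed off → blending begins → granulation is complete.
Total delay along the path: 29 + 52 = 81 days.

81 days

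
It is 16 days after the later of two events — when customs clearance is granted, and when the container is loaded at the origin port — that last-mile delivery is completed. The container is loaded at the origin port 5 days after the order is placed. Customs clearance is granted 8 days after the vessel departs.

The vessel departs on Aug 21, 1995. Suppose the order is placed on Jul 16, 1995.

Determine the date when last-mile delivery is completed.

Sep 14, 1995

The vessel departs: Aug 21, 1995.
Customs clearance is granted: Aug 21, 1995 + 8 days = Aug 29, 1995.
The order is placed: Jul 16, 1995.
The container is loaded at the origin port: Jul 16, 1995 + 5 days = Jul 21, 1995.
Both prerequisites met — customs clearance is granted (Aug 29, 1995), the container is loaded at the origin port (Jul 21, 1995); the later is Aug 29, 1995.
Last-mile delivery is completed: Aug 29, 1995 + 16 days = Sep 14, 1995.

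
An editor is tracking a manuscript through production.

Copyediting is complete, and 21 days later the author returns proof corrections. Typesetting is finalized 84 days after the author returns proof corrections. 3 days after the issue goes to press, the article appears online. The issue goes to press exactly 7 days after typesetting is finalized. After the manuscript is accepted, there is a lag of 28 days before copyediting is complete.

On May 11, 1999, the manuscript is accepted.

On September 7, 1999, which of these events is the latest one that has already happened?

The author returns proof corrections

The manuscript is accepted: May 11, 1999.
Copyediting is complete: May 11, 1999 + 28 days = Jun 8, 1999.
The author returns proof corrections: Jun 8, 1999 + 21 days = Jun 29, 1999.
Typesetting is finalized: Jun 29, 1999 + 84 days = Sep 21, 1999.
The issue goes to press: Sep 21, 1999 + 7 days = Sep 28, 1999.
The article appears online: Sep 28, 1999 + 3 days = Oct 1, 1999.
Sep 7, 1999 falls between when the author returns proof corrections (Jun 29, 1999) and when typesetting is finalized (Sep 21, 1999).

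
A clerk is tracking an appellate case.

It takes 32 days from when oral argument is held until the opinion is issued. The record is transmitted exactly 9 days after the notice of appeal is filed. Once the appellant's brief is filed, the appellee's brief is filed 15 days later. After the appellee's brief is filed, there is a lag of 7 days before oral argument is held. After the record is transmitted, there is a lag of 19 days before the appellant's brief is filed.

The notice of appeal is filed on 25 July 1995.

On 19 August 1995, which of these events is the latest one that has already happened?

The record is transmitted

The notice of appeal is filed: Jul 25, 1995.
The record is transmitted: Jul 25, 1995 + 9 days = Aug 3, 1995.
The appellant's brief is filed: Aug 3, 1995 + 19 days = Aug 22, 1995.
The appellee's brief is filed: Aug 22, 1995 + 15 days = Sep 6, 1995.
Oral argument is held: Sep 6, 1995 + 7 days = Sep 13, 1995.
The opinion is issued: Sep 13, 1995 + 32 days = Oct 15, 1995.
Aug 19, 1995 falls between when the record is transmitted (Aug 3, 1995) and when the appellant's brief is filed (Aug 22, 1995).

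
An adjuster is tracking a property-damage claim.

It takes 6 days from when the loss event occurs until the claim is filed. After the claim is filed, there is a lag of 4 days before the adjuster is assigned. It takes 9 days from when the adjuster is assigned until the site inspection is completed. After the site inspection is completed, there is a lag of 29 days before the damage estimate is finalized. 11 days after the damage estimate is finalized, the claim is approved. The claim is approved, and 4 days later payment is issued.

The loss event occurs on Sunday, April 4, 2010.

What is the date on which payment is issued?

The loss event occurs: Apr 4, 2010.
The claim is filed: Apr 4, 2010 + 6 days = Apr 10, 2010.
The adjuster is assigned: Apr 10, 2010 + 4 days = Apr 14, 2010.
The site inspection is completed: Apr 14, 2010 + 9 days = Apr 23, 2010.
The damage estimate is finalized: Apr 23, 2010 + 29 days = May 22, 2010.
The claim is approved: May 22, 2010 + 11 days = Jun 2, 2010.
Payment is issued: Jun 2, 2010 + 4 days = Jun 6, 2010.

Sunday, June 6, 2010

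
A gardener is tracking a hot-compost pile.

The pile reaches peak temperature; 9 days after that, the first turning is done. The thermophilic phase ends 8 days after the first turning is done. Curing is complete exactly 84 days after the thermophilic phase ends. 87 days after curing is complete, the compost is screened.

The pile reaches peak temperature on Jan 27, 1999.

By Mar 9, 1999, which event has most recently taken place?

The pile reaches peak temperature: Jan 27, 1999.
The first turning is done: Jan 27, 1999 + 9 days = Feb 5, 1999.
The thermophilic phase ends: Feb 5, 1999 + 8 days = Feb 13, 1999.
Curing is complete: Feb 13, 1999 + 84 days = May 8, 1999.
The compost is screened: May 8, 1999 + 87 days = Aug 3, 1999.
Mar 9, 1999 falls between when the thermophilic phase ends (Feb 13, 1999) and when curing is complete (May 8, 1999).

The thermophilic phase ends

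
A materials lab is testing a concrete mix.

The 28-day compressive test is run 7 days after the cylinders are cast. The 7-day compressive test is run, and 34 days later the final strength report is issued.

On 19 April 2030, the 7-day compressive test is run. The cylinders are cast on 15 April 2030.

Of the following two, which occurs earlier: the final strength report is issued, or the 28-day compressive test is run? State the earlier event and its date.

The 28-day compressive test is run — 22 April 2030

The 7-day compressive test is run: Apr 19, 2030.
The final strength report is issued: Apr 19, 2030 + 34 days = May 23, 2030.
The cylinders are cast: Apr 15, 2030.
The 28-day compressive test is run: Apr 15, 2030 + 7 days = Apr 22, 2030.
Comparing: the final strength report is issued on May 23, 2030 vs the 28-day compressive test is run on Apr 22, 2030. Earlier: the 28-day compressive test is run.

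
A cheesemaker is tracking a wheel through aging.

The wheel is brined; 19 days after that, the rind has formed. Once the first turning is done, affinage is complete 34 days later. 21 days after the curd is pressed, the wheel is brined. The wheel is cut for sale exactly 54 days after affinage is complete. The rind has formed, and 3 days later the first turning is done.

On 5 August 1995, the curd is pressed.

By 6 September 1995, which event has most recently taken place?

The curd is pressed: Aug 5, 1995.
The wheel is brined: Aug 5, 1995 + 21 days = Aug 26, 1995.
The rind has formed: Aug 26, 1995 + 19 days = Sep 14, 1995.
The first turning is done: Sep 14, 1995 + 3 days = Sep 17, 1995.
Affinage is complete: Sep 17, 1995 + 34 days = Oct 21, 1995.
The wheel is cut for sale: Oct 21, 1995 + 54 days = Dec 14, 1995.
Sep 6, 1995 falls between when the wheel is brined (Aug 26, 1995) and when the rind has formed (Sep 14, 1995).

The wheel is brined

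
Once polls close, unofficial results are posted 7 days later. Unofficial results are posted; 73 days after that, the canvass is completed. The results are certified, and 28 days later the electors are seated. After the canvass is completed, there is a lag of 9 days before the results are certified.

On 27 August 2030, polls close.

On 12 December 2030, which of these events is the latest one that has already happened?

Polls close: Aug 27, 2030.
Unofficial results are posted: Aug 27, 2030 + 7 days = Sep 3, 2030.
The canvass is completed: Sep 3, 2030 + 73 days = Nov 15, 2030.
The results are certified: Nov 15, 2030 + 9 days = Nov 24, 2030.
The electors are seated: Nov 24, 2030 + 28 days = Dec 22, 2030.
Dec 12, 2030 falls between when the results are certified (Nov 24, 2030) and when the electors are seated (Dec 22, 2030).

The results are certified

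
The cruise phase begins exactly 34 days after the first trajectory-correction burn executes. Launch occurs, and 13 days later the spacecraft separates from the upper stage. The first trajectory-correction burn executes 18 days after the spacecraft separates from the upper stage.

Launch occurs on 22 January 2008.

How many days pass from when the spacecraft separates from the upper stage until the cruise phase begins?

52 days

Causal path: the spacecraft separates from the upper stage → the first trajectory-correction burn executes → the cruise phase begins.
Total delay along the path: 18 + 34 = 52 days.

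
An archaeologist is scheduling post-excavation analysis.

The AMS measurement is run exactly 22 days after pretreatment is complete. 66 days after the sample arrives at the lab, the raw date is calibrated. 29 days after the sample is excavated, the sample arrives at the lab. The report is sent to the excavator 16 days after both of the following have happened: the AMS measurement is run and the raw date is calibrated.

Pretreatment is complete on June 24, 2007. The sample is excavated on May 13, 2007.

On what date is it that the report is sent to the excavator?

September 1, 2007

Pretreatment is complete: Jun 24, 2007.
The AMS measurement is run: Jun 24, 2007 + 22 days = Jul 16, 2007.
The sample is excavated: May 13, 2007.
The sample arrives at the lab: May 13, 2007 + 29 days = Jun 11, 2007.
The raw date is calibrated: Jun 11, 2007 + 66 days = Aug 16, 2007.
Both prerequisites met — the AMS measurement is run (Jul 16, 2007), the raw date is calibrated (Aug 16, 2007); the later is Aug 16, 2007.
The report is sent to the excavator: Aug 16, 2007 + 16 days = Sep 1, 2007.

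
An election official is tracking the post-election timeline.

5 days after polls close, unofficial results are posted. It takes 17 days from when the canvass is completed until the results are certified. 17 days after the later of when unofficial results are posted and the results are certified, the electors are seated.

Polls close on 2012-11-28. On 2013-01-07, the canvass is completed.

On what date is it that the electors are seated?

Polls close: Nov 28, 2012.
Unofficial results are posted: Nov 28, 2012 + 5 days = Dec 3, 2012.
The canvass is completed: Jan 7, 2013.
The results are certified: Jan 7, 2013 + 17 days = Jan 24, 2013.
Both prerequisites met — unofficial results are posted (Dec 3, 2012), the results are certified (Jan 24, 2013); the later is Jan 24, 2013.
The electors are seated: Jan 24, 2013 + 17 days = Feb 10, 2013.

2013-02-10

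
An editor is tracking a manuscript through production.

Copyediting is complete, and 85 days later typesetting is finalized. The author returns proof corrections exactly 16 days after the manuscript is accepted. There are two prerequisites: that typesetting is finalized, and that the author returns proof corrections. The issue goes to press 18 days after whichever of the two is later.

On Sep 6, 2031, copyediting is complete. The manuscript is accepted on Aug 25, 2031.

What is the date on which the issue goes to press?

Copyediting is complete: Sep 6, 2031.
Typesetting is finalized: Sep 6, 2031 + 85 days = Nov 30, 2031.
The manuscript is accepted: Aug 25, 2031.
The author returns proof corrections: Aug 25, 2031 + 16 days = Sep 10, 2031.
Both prerequisites met — typesetting is finalized (Nov 30, 2031), the author returns proof corrections (Sep 10, 2031); the later is Nov 30, 2031.
The issue goes to press: Nov 30, 2031 + 18 days = Dec 18, 2031.

Dec 18, 2031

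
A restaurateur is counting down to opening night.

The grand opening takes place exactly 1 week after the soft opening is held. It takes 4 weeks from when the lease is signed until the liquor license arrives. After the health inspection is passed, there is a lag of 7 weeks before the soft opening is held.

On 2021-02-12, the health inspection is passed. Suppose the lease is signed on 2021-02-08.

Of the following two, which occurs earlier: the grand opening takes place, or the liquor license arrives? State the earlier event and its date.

The health inspection is passed: Feb 12, 2021.
The soft opening is held: Feb 12, 2021 + 7 weeks = Apr 2, 2021.
The grand opening takes place: Apr 2, 2021 + 1 week = Apr 9, 2021.
The lease is signed: Feb 8, 2021.
The liquor license arrives: Feb 8, 2021 + 4 weeks = Mar 8, 2021.
Comparing: the grand opening takes place on Apr 9, 2021 vs the liquor license arrives on Mar 8, 2021. Earlier: the liquor license arrives.

The liquor license arrives — 2021-03-08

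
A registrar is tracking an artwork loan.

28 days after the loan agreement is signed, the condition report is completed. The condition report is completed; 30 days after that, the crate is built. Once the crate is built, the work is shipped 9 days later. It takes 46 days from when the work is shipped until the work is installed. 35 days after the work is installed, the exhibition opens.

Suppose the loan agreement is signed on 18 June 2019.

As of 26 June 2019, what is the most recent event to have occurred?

The loan agreement is signed: Jun 18, 2019.
The condition report is completed: Jun 18, 2019 + 28 days = Jul 16, 2019.
The crate is built: Jul 16, 2019 + 30 days = Aug 15, 2019.
The work is shipped: Aug 15, 2019 + 9 days = Aug 24, 2019.
The work is installed: Aug 24, 2019 + 46 days = Oct 9, 2019.
The exhibition opens: Oct 9, 2019 + 35 days = Nov 13, 2019.
Jun 26, 2019 falls between when the loan agreement is signed (Jun 18, 2019) and when the condition report is completed (Jul 16, 2019).

The loan agreement is signed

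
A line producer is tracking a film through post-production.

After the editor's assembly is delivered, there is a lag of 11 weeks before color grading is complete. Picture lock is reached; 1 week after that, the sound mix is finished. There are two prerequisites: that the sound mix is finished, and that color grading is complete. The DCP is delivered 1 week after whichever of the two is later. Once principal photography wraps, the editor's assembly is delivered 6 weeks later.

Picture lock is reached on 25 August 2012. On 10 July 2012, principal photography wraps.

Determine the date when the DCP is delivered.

Picture lock is reached: Aug 25, 2012.
The sound mix is finished: Aug 25, 2012 + 1 week = Sep 1, 2012.
Principal photography wraps: Jul 10, 2012.
The editor's assembly is delivered: Jul 10, 2012 + 6 weeks = Aug 21, 2012.
Color grading is complete: Aug 21, 2012 + 11 weeks = Nov 6, 2012.
Both prerequisites met — the sound mix is finished (Sep 1, 2012), color grading is complete (Nov 6, 2012); the later is Nov 6, 2012.
The DCP is delivered: Nov 6, 2012 + 1 week = Nov 13, 2012.

13 November 2012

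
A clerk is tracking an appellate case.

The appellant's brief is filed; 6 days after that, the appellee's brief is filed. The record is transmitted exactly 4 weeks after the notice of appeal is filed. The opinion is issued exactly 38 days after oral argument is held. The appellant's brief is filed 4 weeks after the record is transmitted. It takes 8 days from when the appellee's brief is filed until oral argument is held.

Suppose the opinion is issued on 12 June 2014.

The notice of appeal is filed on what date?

The opinion is issued: Jun 12, 2014.
Oral argument is held: Jun 12, 2014 − 38 days = May 5, 2014.
The appellee's brief is filed: May 5, 2014 − 8 days = Apr 27, 2014.
The appellant's brief is filed: Apr 27, 2014 − 6 days = Apr 21, 2014.
The record is transmitted: Apr 21, 2014 − 4 weeks = Mar 24, 2014.
The notice of appeal is filed: Mar 24, 2014 − 4 weeks = Feb 24, 2014.

24 February 2014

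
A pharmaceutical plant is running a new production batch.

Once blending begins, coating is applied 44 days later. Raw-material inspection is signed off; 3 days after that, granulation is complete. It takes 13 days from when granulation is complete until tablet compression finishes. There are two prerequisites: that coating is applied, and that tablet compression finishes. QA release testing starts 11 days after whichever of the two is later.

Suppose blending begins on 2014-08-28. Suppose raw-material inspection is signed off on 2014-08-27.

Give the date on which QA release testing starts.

2014-10-22

Blending begins: Aug 28, 2014.
Coating is applied: Aug 28, 2014 + 44 days = Oct 11, 2014.
Raw-material inspection is signed off: Aug 27, 2014.
Granulation is complete: Aug 27, 2014 + 3 days = Aug 30, 2014.
Tablet compression finishes: Aug 30, 2014 + 13 days = Sep 12, 2014.
Both prerequisites met — coating is applied (Oct 11, 2014), tablet compression finishes (Sep 12, 2014); the later is Oct 11, 2014.
QA release testing starts: Oct 11, 2014 + 11 days = Oct 22, 2014.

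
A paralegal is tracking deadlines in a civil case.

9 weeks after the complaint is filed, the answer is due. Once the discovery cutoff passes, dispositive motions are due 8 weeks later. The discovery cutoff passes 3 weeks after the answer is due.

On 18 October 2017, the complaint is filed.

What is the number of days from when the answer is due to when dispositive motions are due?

Causal path: the answer is due → the discovery cutoff passes → dispositive motions are due.
Total delay along the path: 3 + 8 weeks = 11 weeks = 77 days.

77 days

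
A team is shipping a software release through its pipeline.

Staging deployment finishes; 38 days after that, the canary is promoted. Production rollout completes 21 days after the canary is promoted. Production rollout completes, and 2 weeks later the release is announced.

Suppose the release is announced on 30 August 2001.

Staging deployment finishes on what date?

The release is announced: Aug 30, 2001.
Production rollout completes: Aug 30, 2001 − 2 weeks = Aug 16, 2001.
The canary is promoted: Aug 16, 2001 − 21 days = Jul 26, 2001.
Staging deployment finishes: Jul 26, 2001 − 38 days = Jun 18, 2001.

18 June 2001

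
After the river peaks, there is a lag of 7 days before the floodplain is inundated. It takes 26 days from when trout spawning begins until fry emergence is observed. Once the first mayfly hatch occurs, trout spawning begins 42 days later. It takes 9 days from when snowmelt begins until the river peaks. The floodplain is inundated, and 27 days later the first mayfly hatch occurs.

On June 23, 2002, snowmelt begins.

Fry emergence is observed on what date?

October 12, 2002

Snowmelt begins: Jun 23, 2002.
The river peaks: Jun 23, 2002 + 9 days = Jul 2, 2002.
The floodplain is inundated: Jul 2, 2002 + 7 days = Jul 9, 2002.
The first mayfly hatch occurs: Jul 9, 2002 + 27 days = Aug 5, 2002.
Trout spawning begins: Aug 5, 2002 + 42 days = Sep 16, 2002.
Fry emergence is observed: Sep 16, 2002 + 26 days = Oct 12, 2002.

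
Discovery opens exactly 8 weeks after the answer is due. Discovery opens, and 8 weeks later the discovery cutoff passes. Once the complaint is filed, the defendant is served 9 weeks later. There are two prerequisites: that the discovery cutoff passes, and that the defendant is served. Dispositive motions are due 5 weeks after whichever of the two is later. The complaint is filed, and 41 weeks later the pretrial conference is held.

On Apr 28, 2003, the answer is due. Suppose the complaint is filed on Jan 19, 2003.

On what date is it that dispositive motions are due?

Sep 22, 2003

The answer is due: Apr 28, 2003.
Discovery opens: Apr 28, 2003 + 8 weeks = Jun 23, 2003.
The discovery cutoff passes: Jun 23, 2003 + 8 weeks = Aug 18, 2003.
The complaint is filed: Jan 19, 2003.
The defendant is served: Jan 19, 2003 + 9 weeks = Mar 23, 2003.
Both prerequisites met — the discovery cutoff passes (Aug 18, 2003), the defendant is served (Mar 23, 2003); the later is Aug 18, 2003.
Dispositive motions are due: Aug 18, 2003 + 5 weeks = Sep 22, 2003.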